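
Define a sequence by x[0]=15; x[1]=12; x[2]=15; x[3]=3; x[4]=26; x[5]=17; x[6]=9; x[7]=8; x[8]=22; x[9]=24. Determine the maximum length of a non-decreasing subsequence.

Let dp[i] be the length of the longest such subsequence ending at index i:
i:      0  1  2  3  4  5  6  7  8  9
x[i]:  15 12 15  3 26 17  9  8 22 24
dp:     1  1  2  1  3  3  2  2  4  5
Maximum dp value is 5.

5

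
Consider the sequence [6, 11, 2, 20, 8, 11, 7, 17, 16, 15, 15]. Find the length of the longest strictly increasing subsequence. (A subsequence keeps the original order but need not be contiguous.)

Track the smallest tail for each achievable length (strict):
6 → extends → [6]
11 → extends → [6, 11]
2 → replaces 6 → [2, 11]
20 → extends → [2, 11, 20]
8 → replaces 11 → [2, 8, 20]
11 → replaces 20 → [2, 8, 11]
7 → replaces 8 → [2, 7, 11]
17 → extends → [2, 7, 11, 17]
16 → replaces 17 → [2, 7, 11, 16]
15 → replaces 16 → [2, 7, 11, 15]
15 → already a tail → [2, 7, 11, 15]
Four tails, so the longest strictly increasing subsequence has length 4 (e.g. 6, 8, 11, 17).

4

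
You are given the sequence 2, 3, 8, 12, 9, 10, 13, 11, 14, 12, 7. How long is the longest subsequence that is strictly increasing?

7

Track the smallest tail for each achievable length (strict):
2 → extends → [2]
3 → extends → [2, 3]
8 → extends → [2, 3, 8]
12 → extends → [2, 3, 8, 12]
9 → replaces 12 → [2, 3, 8, 9]
10 → extends → [2, 3, 8, 9, 10]
13 → extends → [2, 3, 8, 9, 10, 13]
11 → replaces 13 → [2, 3, 8, 9, 10, 11]
14 → extends → [2, 3, 8, 9, 10, 11, 14]
12 → replaces 14 → [2, 3, 8, 9, 10, 11, 12]
7 → replaces 8 → [2, 3, 7, 9, 10, 11, 12]
Seven tails, so the longest strictly increasing subsequence has length 7 (e.g. 2, 3, 8, 9, 10, 13, 14).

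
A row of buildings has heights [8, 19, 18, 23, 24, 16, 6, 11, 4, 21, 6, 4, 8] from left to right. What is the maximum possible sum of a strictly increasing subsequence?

Let S[i] be the best sum of a strictly increasing subsequence ending at i:
i:      1  2  3  4  5  6  7  8  9 10 11 12 13
a[i]:   8 19 18 23 24 16  6 11  4 21  6  4  8
S:      8 27 26 50 74 24  6 19  4 48 10  4 18
Maximum is 74 (e.g. 8 + 19 + 23 + 24).

74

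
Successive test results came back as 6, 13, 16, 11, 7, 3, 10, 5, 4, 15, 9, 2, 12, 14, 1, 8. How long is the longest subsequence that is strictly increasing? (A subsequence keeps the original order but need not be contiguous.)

5

Track the smallest tail for each achievable length (strict):
6 → extends → [6]
13 → extends → [6, 13]
16 → extends → [6, 13, 16]
11 → replaces 13 → [6, 11, 16]
7 → replaces 11 → [6, 7, 16]
3 → replaces 6 → [3, 7, 16]
10 → replaces 16 → [3, 7, 10]
5 → replaces 7 → [3, 5, 10]
4 → replaces 5 → [3, 4, 10]
15 → extends → [3, 4, 10, 15]
9 → replaces 10 → [3, 4, 9, 15]
2 → replaces 3 → [2, 4, 9, 15]
12 → replaces 15 → [2, 4, 9, 12]
14 → extends → [2, 4, 9, 12, 14]
1 → replaces 2 → [1, 4, 9, 12, 14]
8 → replaces 9 → [1, 4, 8, 12, 14]
Five tails, so the longest strictly increasing subsequence has length 5 (e.g. 6, 7, 10, 12, 14).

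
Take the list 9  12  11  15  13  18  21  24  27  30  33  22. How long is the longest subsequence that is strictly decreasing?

Let dp[i] be the longest strictly decreasing subsequence ending at i:
i:      1  2  3  4  5  6  7  8  9 10 11 12
a[i]:   9 12 11 15 13 18 21 24 27 30 33 22
dp:     1  1  2  1  2  1  1  1  1  1  1  2
Maximum is 2.

2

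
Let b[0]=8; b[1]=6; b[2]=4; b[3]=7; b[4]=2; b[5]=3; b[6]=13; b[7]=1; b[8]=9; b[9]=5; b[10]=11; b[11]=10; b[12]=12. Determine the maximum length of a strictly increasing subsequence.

5

Track the smallest tail for each achievable length (strict):
8 → extends → [8]
6 → replaces 8 → [6]
4 → replaces 6 → [4]
7 → extends → [4, 7]
2 → replaces 4 → [2, 7]
3 → replaces 7 → [2, 3]
13 → extends → [2, 3, 13]
1 → replaces 2 → [1, 3, 13]
9 → replaces 13 → [1, 3, 9]
5 → replaces 9 → [1, 3, 5]
11 → extends → [1, 3, 5, 11]
10 → replaces 11 → [1, 3, 5, 10]
12 → extends → [1, 3, 5, 10, 12]
Five tails, so the longest strictly increasing subsequence has length 5 (e.g. 6, 7, 9, 11, 12).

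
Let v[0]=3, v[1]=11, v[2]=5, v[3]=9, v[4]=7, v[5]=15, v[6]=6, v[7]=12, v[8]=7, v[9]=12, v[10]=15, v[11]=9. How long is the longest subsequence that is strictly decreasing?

Let dp[i] be the longest strictly decreasing subsequence ending at i:
i:      0  1  2  3  4  5  6  7  8  9 10 11
v[i]:   3 11  5  9  7 15  6 12  7 12 15  9
dp:     1  1  2  2  3  1  4  2  3  2  1  3
Maximum is 4.

4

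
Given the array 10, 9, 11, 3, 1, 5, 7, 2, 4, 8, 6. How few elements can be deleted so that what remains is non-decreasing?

Fewest deletions = n − (longest non-decreasing subsequence).
i:      1  2  3  4  5  6  7  8  9 10 11
a[i]:  10  9 11  3  1  5  7  2  4  8  6
dp:     1  1  2  1  1  2  3  2  3  4  4
max dp = 4, so deletions = 11 − 4 = 7.

7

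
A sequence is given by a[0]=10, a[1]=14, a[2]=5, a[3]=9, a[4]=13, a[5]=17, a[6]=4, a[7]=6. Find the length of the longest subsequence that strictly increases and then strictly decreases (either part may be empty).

5

inc[i] = longest strictly increasing subsequence ending at i; dec[i] = longest strictly decreasing subsequence starting at i:
i:      0  1  2  3  4  5  6  7
a[i]:  10 14  5  9 13 17  4  6
inc:    1  2  1  2  3  4  1  2
dec:    3  3  2  2  2  2  1  1
Best peak at i=5 (value 17): inc=4, dec=2, length 4+2−1 = 5.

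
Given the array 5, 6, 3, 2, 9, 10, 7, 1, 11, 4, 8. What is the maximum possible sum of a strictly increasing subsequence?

41

Let S[i] be the best sum of a strictly increasing subsequence ending at i:
i:      1  2  3  4  5  6  7  8  9 10 11
a[i]:   5  6  3  2  9 10  7  1 11  4  8
S:      5 11  3  2 20 30 18  1 41  7 26
Maximum is 41 (e.g. 5 + 6 + 9 + 10 + 11).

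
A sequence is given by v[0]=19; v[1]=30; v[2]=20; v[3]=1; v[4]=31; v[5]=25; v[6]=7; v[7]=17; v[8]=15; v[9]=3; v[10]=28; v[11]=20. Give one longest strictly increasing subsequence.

19, 20, 25, 28

Patience tails give the LIS length; then backtrack through the dp parents:
19 → extends → [19]
30 → extends → [19, 30]
20 → replaces 30 → [19, 20]
1 → replaces 19 → [1, 20]
31 → extends → [1, 20, 31]
25 → replaces 31 → [1, 20, 25]
7 → replaces 20 → [1, 7, 25]
17 → replaces 25 → [1, 7, 17]
15 → replaces 17 → [1, 7, 15]
3 → replaces 7 → [1, 3, 15]
28 → extends → [1, 3, 15, 28]
20 → replaces 28 → [1, 3, 15, 20]
Length 4; one witness is 19, 20, 25, 28.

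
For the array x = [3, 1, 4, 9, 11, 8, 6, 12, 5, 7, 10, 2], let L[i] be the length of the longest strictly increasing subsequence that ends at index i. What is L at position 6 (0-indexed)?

dp[i] = 1 + max{dp[j] : j<i, x[j]<x[i]} (or 1 if no such j):
i:      0  1  2  3  4  5  6  7  8  9 10 11
x[i]:   3  1  4  9 11  8  6 12  5  7 10  2
dp:     1  1  2  3  4  3  3  5  3  4  5  2
At index 6 the value is 3.

3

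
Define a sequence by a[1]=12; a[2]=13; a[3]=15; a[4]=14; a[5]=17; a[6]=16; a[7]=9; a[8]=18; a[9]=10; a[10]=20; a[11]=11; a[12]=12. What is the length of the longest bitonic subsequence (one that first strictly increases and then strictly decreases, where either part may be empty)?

inc[i] = longest strictly increasing subsequence ending at i; dec[i] = longest strictly decreasing subsequence starting at i:
i:      1  2  3  4  5  6  7  8  9 10 11 12
a[i]:  12 13 15 14 17 16  9 18 10 20 11 12
inc:    1  2  3  3  4  4  1  5  2  6  3  4
dec:    2  2  3  2  3  2  1  2  1  2  1  1
Best peak at i=10 (value 20): inc=6, dec=2, length 6+2−1 = 7.

7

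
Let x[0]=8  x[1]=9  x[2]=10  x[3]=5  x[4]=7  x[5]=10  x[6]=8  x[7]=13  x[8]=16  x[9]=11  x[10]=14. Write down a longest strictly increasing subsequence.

8, 9, 10, 13, 16

Patience tails give the LIS length; then backtrack through the dp parents:
8 → extends → [8]
9 → extends → [8, 9]
10 → extends → [8, 9, 10]
5 → replaces 8 → [5, 9, 10]
7 → replaces 9 → [5, 7, 10]
10 → already a tail → [5, 7, 10]
8 → replaces 10 → [5, 7, 8]
13 → extends → [5, 7, 8, 13]
16 → extends → [5, 7, 8, 13, 16]
11 → replaces 13 → [5, 7, 8, 11, 16]
14 → replaces 16 → [5, 7, 8, 11, 14]
Length 5; one witness is 8, 9, 10, 13, 16.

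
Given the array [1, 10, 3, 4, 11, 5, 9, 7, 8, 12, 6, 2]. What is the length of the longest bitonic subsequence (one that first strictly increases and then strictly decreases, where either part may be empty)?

9

inc[i] = longest strictly increasing subsequence ending at i; dec[i] = longest strictly decreasing subsequence starting at i:
i:      1  2  3  4  5  6  7  8  9 10 11 12
a[i]:   1 10  3  4 11  5  9  7  8 12  6  2
inc:    1  2  2  3  4  4  5  5  6  7  5  2
dec:    1  5  2  2  5  2  4  3  3  3  2  1
Best peak at i=10 (value 12): inc=7, dec=3, length 7+3−1 = 9.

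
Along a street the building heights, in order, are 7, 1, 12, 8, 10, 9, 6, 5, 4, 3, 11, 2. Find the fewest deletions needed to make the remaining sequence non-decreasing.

8

Fewest deletions = n − (longest non-decreasing subsequence).
Patience tails:
7 → extends → [7]
1 → replaces 7 → [1]
12 → extends → [1, 12]
8 → replaces 12 → [1, 8]
10 → extends → [1, 8, 10]
9 → replaces 10 → [1, 8, 9]
6 → replaces 8 → [1, 6, 9]
5 → replaces 6 → [1, 5, 9]
4 → replaces 5 → [1, 4, 9]
3 → replaces 4 → [1, 3, 9]
11 → extends → [1, 3, 9, 11]
2 → replaces 3 → [1, 2, 9, 11]
Longest non-decreasing subsequence has length 4, so deletions = 12 − 4 = 8.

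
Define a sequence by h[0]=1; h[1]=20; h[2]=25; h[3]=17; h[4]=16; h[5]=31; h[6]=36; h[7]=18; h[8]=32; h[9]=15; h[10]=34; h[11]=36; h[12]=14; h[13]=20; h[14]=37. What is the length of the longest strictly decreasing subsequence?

Negate each value so 'decreasing' becomes 'increasing', then run patience tails on the negated sequence:
-1 → extends → [-1]
-20 → replaces -1 → [-20]
-25 → replaces -20 → [-25]
-17 → extends → [-25, -17]
-16 → extends → [-25, -17, -16]
-31 → replaces -25 → [-31, -17, -16]
-36 → replaces -31 → [-36, -17, -16]
-18 → replaces -17 → [-36, -18, -16]
-32 → replaces -18 → [-36, -32, -16]
-15 → extends → [-36, -32, -16, -15]
-34 → replaces -32 → [-36, -34, -16, -15]
-36 → already a tail → [-36, -34, -16, -15]
-14 → extends → [-36, -34, -16, -15, -14]
-20 → replaces -16 → [-36, -34, -20, -15, -14]
-37 → replaces -36 → [-37, -34, -20, -15, -14]
Five tails, so the longest strictly decreasing subsequence of the original has length 5.

5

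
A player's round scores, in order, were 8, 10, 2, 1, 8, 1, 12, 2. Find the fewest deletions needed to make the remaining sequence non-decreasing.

Fewest deletions = n − (longest non-decreasing subsequence).
Patience tails:
8 → extends → [8]
10 → extends → [8, 10]
2 → replaces 8 → [2, 10]
1 → replaces 2 → [1, 10]
8 → replaces 10 → [1, 8]
1 → replaces 8 → [1, 1]
12 → extends → [1, 1, 12]
2 → replaces 12 → [1, 1, 2]
Longest non-decreasing subsequence has length 3, so deletions = 8 − 3 = 5.

5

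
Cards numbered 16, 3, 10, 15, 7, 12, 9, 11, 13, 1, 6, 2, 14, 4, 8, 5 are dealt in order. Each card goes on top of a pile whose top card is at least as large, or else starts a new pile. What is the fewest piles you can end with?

Place each on the leftmost legal pile:
16 → new pile 1 (tops now [16])
3 → pile 1 (tops now [3])
10 → new pile 2 (tops now [3, 10])
15 → new pile 3 (tops now [3, 10, 15])
7 → pile 2 (tops now [3, 7, 15])
12 → pile 3 (tops now [3, 7, 12])
9 → pile 3 (tops now [3, 7, 9])
11 → new pile 4 (tops now [3, 7, 9, 11])
13 → new pile 5 (tops now [3, 7, 9, 11, 13])
1 → pile 1 (tops now [1, 7, 9, 11, 13])
6 → pile 2 (tops now [1, 6, 9, 11, 13])
2 → pile 2 (tops now [1, 2, 9, 11, 13])
14 → new pile 6 (tops now [1, 2, 9, 11, 13, 14])
4 → pile 3 (tops now [1, 2, 4, 11, 13, 14])
8 → pile 4 (tops now [1, 2, 4, 8, 13, 14])
5 → pile 4 (tops now [1, 2, 4, 5, 13, 14])
Six piles.

6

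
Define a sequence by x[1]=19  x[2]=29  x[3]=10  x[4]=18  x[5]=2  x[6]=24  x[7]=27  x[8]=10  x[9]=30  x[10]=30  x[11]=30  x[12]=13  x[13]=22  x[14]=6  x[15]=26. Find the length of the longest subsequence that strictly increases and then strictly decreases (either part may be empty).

7

inc[i] = longest strictly increasing subsequence ending at i; dec[i] = longest strictly decreasing subsequence starting at i:
i:      1  2  3  4  5  6  7  8  9 10 11 12 13 14 15
x[i]:  19 29 10 18  2 24 27 10 30 30 30 13 22  6 26
inc:    1  2  1  2  1  3  4  2  5  5  5  3  4  2  5
dec:    4  4  2  3  1  3  3  2  3  3  3  2  2  1  1
Best peak at i=9 (value 30): inc=5, dec=3, length 5+3−1 = 7.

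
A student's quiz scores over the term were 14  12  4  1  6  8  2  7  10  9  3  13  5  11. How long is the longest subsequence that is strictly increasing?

Track the smallest tail for each achievable length (strict):
14 → extends → [14]
12 → replaces 14 → [12]
4 → replaces 12 → [4]
1 → replaces 4 → [1]
6 → extends → [1, 6]
8 → extends → [1, 6, 8]
2 → replaces 6 → [1, 2, 8]
7 → replaces 8 → [1, 2, 7]
10 → extends → [1, 2, 7, 10]
9 → replaces 10 → [1, 2, 7, 9]
3 → replaces 7 → [1, 2, 3, 9]
13 → extends → [1, 2, 3, 9, 13]
5 → replaces 9 → [1, 2, 3, 5, 13]
11 → replaces 13 → [1, 2, 3, 5, 11]
Five tails, so the longest strictly increasing subsequence has length 5 (e.g. 4, 6, 8, 10, 13).

5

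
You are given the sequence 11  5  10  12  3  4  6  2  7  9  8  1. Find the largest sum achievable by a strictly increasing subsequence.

Let S[i] be the best sum of a strictly increasing subsequence ending at i:
i:      1  2  3  4  5  6  7  8  9 10 11 12
a[i]:  11  5 10 12  3  4  6  2  7  9  8  1
S:     11  5 15 27  3  7 13  2 20 29 28  1
Maximum is 29 (e.g. 3 + 4 + 6 + 7 + 9).

29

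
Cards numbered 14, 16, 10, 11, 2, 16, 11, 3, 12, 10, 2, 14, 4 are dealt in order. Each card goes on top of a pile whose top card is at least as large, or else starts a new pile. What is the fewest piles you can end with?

4

Place each on the leftmost legal pile:
14 → new pile 1 (tops now [14])
16 → new pile 2 (tops now [14, 16])
10 → pile 1 (tops now [10, 16])
11 → pile 2 (tops now [10, 11])
2 → pile 1 (tops now [2, 11])
16 → new pile 3 (tops now [2, 11, 16])
11 → pile 2 (tops now [2, 11, 16])
3 → pile 2 (tops now [2, 3, 16])
12 → pile 3 (tops now [2, 3, 12])
10 → pile 3 (tops now [2, 3, 10])
2 → pile 1 (tops now [2, 3, 10])
14 → new pile 4 (tops now [2, 3, 10, 14])
4 → pile 3 (tops now [2, 3, 4, 14])
Four piles.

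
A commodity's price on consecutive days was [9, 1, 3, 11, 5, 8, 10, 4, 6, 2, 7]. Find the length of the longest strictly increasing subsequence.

Track the smallest tail for each achievable length (strict):
9 → extends → [9]
1 → replaces 9 → [1]
3 → extends → [1, 3]
11 → extends → [1, 3, 11]
5 → replaces 11 → [1, 3, 5]
8 → extends → [1, 3, 5, 8]
10 → extends → [1, 3, 5, 8, 10]
4 → replaces 5 → [1, 3, 4, 8, 10]
6 → replaces 8 → [1, 3, 4, 6, 10]
2 → replaces 3 → [1, 2, 4, 6, 10]
7 → replaces 10 → [1, 2, 4, 6, 7]
Five tails, so the longest strictly increasing subsequence has length 5 (e.g. 1, 3, 5, 8, 10).

5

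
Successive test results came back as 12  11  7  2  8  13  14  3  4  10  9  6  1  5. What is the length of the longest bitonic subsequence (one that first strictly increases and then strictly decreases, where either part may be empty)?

8

inc[i] = longest strictly increasing subsequence ending at i; dec[i] = longest strictly decreasing subsequence starting at i:
i:      1  2  3  4  5  6  7  8  9 10 11 12 13 14
a[i]:  12 11  7  2  8 13 14  3  4 10  9  6  1  5
inc:    1  1  1  1  2  3  4  2  3  4  4  4  1  4
dec:    6  5  3  2  3  5  5  2  2  4  3  2  1  1
Best peak at i=7 (value 14): inc=4, dec=5, length 4+5−1 = 8.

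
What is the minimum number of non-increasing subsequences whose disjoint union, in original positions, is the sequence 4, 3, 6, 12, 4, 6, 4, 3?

3

The minimum number of non-increasing subsequences covering a sequence equals the length of its longest strictly increasing subsequence.
LIS length is 3 (e.g. 4, 6, 12), so 3 piles are needed.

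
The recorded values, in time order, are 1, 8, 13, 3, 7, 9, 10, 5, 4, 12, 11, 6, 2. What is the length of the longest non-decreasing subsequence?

6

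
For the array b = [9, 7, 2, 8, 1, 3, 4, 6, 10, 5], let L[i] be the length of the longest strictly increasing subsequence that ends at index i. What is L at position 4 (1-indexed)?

2

dp[i] = 1 + max{dp[j] : j<i, b[j]<b[i]} (or 1 if no such j):
i:      1  2  3  4  5  6  7  8  9 10
b[i]:   9  7  2  8  1  3  4  6 10  5
dp:     1  1  1  2  1  2  3  4  5  4
At index 4 the value is 2.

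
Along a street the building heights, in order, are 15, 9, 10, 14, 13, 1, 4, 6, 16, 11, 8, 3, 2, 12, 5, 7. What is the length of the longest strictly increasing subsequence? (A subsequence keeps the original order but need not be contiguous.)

5

Let dp[i] be the length of the longest such subsequence ending at index i:
i:      1  2  3  4  5  6  7  8  9 10 11 12 13 14 15 16
a[i]:  15  9 10 14 13  1  4  6 16 11  8  3  2 12  5  7
dp:     1  1  2  3  3  1  2  3  4  4  4  2  2  5  3  4
Maximum dp value is 5.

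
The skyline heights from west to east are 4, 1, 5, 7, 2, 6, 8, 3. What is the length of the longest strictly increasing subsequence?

4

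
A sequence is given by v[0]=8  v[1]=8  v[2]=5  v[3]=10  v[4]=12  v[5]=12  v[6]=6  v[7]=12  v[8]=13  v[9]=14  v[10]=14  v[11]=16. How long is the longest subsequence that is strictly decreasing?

2

Let dp[i] be the longest strictly decreasing subsequence ending at i:
i:      0  1  2  3  4  5  6  7  8  9 10 11
v[i]:   8  8  5 10 12 12  6 12 13 14 14 16
dp:     1  1  2  1  1  1  2  1  1  1  1  1
Maximum is 2.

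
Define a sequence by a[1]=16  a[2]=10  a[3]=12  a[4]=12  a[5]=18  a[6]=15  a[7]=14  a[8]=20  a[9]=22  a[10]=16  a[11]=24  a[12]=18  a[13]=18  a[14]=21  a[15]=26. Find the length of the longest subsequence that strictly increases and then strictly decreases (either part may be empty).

inc[i] = longest strictly increasing subsequence ending at i; dec[i] = longest strictly decreasing subsequence starting at i:
i:      1  2  3  4  5  6  7  8  9 10 11 12 13 14 15
a[i]:  16 10 12 12 18 15 14 20 22 16 24 18 18 21 26
inc:    1  1  2  2  3  3  3  4  5  4  6  5  5  6  7
dec:    3  1  1  1  3  2  1  2  2  1  2  1  1  1  1
Best peak at i=11 (value 24): inc=6, dec=2, length 6+2−1 = 7.

7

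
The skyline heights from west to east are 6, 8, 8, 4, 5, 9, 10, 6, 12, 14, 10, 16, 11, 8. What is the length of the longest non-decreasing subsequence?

8

Track the smallest tail for each achievable length (allowing ties):
6 → extends → [6]
8 → extends → [6, 8]
8 → extends → [6, 8, 8]
4 → replaces 6 → [4, 8, 8]
5 → replaces 8 → [4, 5, 8]
9 → extends → [4, 5, 8, 9]
10 → extends → [4, 5, 8, 9, 10]
6 → replaces 8 → [4, 5, 6, 9, 10]
12 → extends → [4, 5, 6, 9, 10, 12]
14 → extends → [4, 5, 6, 9, 10, 12, 14]
10 → replaces 12 → [4, 5, 6, 9, 10, 10, 14]
16 → extends → [4, 5, 6, 9, 10, 10, 14, 16]
11 → replaces 14 → [4, 5, 6, 9, 10, 10, 11, 16]
8 → replaces 9 → [4, 5, 6, 8, 10, 10, 11, 16]
Eight tails, so the longest non-decreasing subsequence has length 8 (e.g. 6, 8, 8, 9, 10, 12, 14, 16).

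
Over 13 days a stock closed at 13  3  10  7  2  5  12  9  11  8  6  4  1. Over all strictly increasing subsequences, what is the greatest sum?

30

Let S[i] be the best sum of a strictly increasing subsequence ending at i:
i:      1  2  3  4  5  6  7  8  9 10 11 12 13
a[i]:  13  3 10  7  2  5 12  9 11  8  6  4  1
S:     13  3 13 10  2  8 25 19 30 18 14  7  1
Maximum is 30 (e.g. 3 + 7 + 9 + 11).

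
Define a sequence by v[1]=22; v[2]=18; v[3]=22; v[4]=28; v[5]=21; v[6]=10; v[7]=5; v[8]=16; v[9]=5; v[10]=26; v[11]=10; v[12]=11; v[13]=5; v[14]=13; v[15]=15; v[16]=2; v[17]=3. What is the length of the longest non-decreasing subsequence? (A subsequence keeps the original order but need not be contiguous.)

6

Track the smallest tail for each achievable length (allowing ties):
22 → extends → [22]
18 → replaces 22 → [18]
22 → extends → [18, 22]
28 → extends → [18, 22, 28]
21 → replaces 22 → [18, 21, 28]
10 → replaces 18 → [10, 21, 28]
5 → replaces 10 → [5, 21, 28]
16 → replaces 21 → [5, 16, 28]
5 → replaces 16 → [5, 5, 28]
26 → replaces 28 → [5, 5, 26]
10 → replaces 26 → [5, 5, 10]
11 → extends → [5, 5, 10, 11]
5 → replaces 10 → [5, 5, 5, 11]
13 → extends → [5, 5, 5, 11, 13]
15 → extends → [5, 5, 5, 11, 13, 15]
2 → replaces 5 → [2, 5, 5, 11, 13, 15]
3 → replaces 5 → [2, 3, 5, 11, 13, 15]
Six tails, so the longest non-decreasing subsequence has length 6 (e.g. 5, 5, 10, 11, 13, 15).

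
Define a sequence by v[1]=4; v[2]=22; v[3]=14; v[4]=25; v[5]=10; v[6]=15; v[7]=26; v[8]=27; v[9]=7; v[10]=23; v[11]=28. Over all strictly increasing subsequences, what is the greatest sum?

Let S[i] be the best sum of a strictly increasing subsequence ending at i:
i:       1   2   3   4   5   6   7   8   9  10  11
v[i]:    4  22  14  25  10  15  26  27   7  23  28
S:       4  26  18  51  14  33  77 104  11  56 132
Maximum is 132 (e.g. 4 + 22 + 25 + 26 + 27 + 28).

132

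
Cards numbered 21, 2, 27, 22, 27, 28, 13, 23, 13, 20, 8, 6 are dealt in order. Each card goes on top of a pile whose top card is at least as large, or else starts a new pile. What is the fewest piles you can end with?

4

The minimum number of non-increasing subsequences covering a sequence equals the length of its longest strictly increasing subsequence.
LIS length is 4 (e.g. 21, 22, 27, 28), so 4 piles are needed.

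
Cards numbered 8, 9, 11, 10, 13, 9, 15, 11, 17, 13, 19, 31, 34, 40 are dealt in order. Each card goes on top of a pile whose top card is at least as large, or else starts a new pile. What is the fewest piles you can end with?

The minimum number of non-increasing subsequences covering a sequence equals the length of its longest strictly increasing subsequence.
LIS length is 10 (e.g. 8, 9, 11, 13, 15, 17, 19, 31, 34, 40), so 10 piles are needed.

10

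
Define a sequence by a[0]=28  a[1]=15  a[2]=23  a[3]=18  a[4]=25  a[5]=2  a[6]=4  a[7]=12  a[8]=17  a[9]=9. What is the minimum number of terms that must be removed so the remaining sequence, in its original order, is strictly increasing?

6

Fewest deletions = n − (longest strictly increasing subsequence).
Patience tails:
28 → extends → [28]
15 → replaces 28 → [15]
23 → extends → [15, 23]
18 → replaces 23 → [15, 18]
25 → extends → [15, 18, 25]
2 → replaces 15 → [2, 18, 25]
4 → replaces 18 → [2, 4, 25]
12 → replaces 25 → [2, 4, 12]
17 → extends → [2, 4, 12, 17]
9 → replaces 12 → [2, 4, 9, 17]
Longest strictly increasing subsequence has length 4, so deletions = 10 − 4 = 6.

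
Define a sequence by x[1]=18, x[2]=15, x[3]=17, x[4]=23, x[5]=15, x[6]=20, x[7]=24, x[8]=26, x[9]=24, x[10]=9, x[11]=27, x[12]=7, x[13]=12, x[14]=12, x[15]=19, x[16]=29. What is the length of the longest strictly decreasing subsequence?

Negate each value so 'decreasing' becomes 'increasing', then run patience tails on the negated sequence:
-18 → extends → [-18]
-15 → extends → [-18, -15]
-17 → replaces -15 → [-18, -17]
-23 → replaces -18 → [-23, -17]
-15 → extends → [-23, -17, -15]
-20 → replaces -17 → [-23, -20, -15]
-24 → replaces -23 → [-24, -20, -15]
-26 → replaces -24 → [-26, -20, -15]
-24 → replaces -20 → [-26, -24, -15]
-9 → extends → [-26, -24, -15, -9]
-27 → replaces -26 → [-27, -24, -15, -9]
-7 → extends → [-27, -24, -15, -9, -7]
-12 → replaces -9 → [-27, -24, -15, -12, -7]
-12 → already a tail → [-27, -24, -15, -12, -7]
-19 → replaces -15 → [-27, -24, -19, -12, -7]
-29 → replaces -27 → [-29, -24, -19, -12, -7]
Five tails, so the longest strictly decreasing subsequence of the original has length 5.

5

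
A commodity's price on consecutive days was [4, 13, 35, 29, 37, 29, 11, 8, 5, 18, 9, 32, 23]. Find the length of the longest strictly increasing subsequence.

Track the smallest tail for each achievable length (strict):
4 → extends → [4]
13 → extends → [4, 13]
35 → extends → [4, 13, 35]
29 → replaces 35 → [4, 13, 29]
37 → extends → [4, 13, 29, 37]
29 → already a tail → [4, 13, 29, 37]
11 → replaces 13 → [4, 11, 29, 37]
8 → replaces 11 → [4, 8, 29, 37]
5 → replaces 8 → [4, 5, 29, 37]
18 → replaces 29 → [4, 5, 18, 37]
9 → replaces 18 → [4, 5, 9, 37]
32 → replaces 37 → [4, 5, 9, 32]
23 → replaces 32 → [4, 5, 9, 23]
Four tails, so the longest strictly increasing subsequence has length 4 (e.g. 4, 13, 35, 37).

4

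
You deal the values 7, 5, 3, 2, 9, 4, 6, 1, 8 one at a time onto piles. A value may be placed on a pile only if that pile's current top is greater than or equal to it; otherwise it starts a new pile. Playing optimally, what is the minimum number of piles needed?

Place each on the leftmost legal pile:
7 → new pile 1 (tops now [7])
5 → pile 1 (tops now [5])
3 → pile 1 (tops now [3])
2 → pile 1 (tops now [2])
9 → new pile 2 (tops now [2, 9])
4 → pile 2 (tops now [2, 4])
6 → new pile 3 (tops now [2, 4, 6])
1 → pile 1 (tops now [1, 4, 6])
8 → new pile 4 (tops now [1, 4, 6, 8])
Four piles.

4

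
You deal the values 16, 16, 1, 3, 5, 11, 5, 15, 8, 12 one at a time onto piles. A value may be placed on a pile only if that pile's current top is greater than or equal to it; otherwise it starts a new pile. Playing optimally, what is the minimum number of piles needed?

5

The minimum number of non-increasing subsequences covering a sequence equals the length of its longest strictly increasing subsequence.
LIS length is 5 (e.g. 1, 3, 5, 11, 15), so 5 piles are needed.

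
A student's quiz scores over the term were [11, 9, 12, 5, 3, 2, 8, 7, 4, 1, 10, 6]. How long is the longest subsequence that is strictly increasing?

3

Track the smallest tail for each achievable length (strict):
11 → extends → [11]
9 → replaces 11 → [9]
12 → extends → [9, 12]
5 → replaces 9 → [5, 12]
3 → replaces 5 → [3, 12]
2 → replaces 3 → [2, 12]
8 → replaces 12 → [2, 8]
7 → replaces 8 → [2, 7]
4 → replaces 7 → [2, 4]
1 → replaces 2 → [1, 4]
10 → extends → [1, 4, 10]
6 → replaces 10 → [1, 4, 6]
Three tails, so the longest strictly increasing subsequence has length 3 (e.g. 5, 8, 10).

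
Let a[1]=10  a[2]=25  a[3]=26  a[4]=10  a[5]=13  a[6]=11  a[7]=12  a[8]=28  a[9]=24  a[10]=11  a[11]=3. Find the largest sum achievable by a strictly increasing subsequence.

Let S[i] be the best sum of a strictly increasing subsequence ending at i:
i:      1  2  3  4  5  6  7  8  9 10 11
a[i]:  10 25 26 10 13 11 12 28 24 11  3
S:     10 35 61 10 23 21 33 89 57 21  3
Maximum is 89 (e.g. 10 + 25 + 26 + 28).

89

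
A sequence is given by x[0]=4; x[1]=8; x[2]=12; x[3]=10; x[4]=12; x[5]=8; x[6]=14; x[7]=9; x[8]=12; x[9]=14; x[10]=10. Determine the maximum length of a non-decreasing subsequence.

Let dp[i] be the length of the longest such subsequence ending at index i:
i:      0  1  2  3  4  5  6  7  8  9 10
x[i]:   4  8 12 10 12  8 14  9 12 14 10
dp:     1  2  3  3  4  3  5  4  5  6  5
Maximum dp value is 6.

6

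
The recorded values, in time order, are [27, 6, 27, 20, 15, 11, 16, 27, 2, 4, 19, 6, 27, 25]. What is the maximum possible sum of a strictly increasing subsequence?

Let S[i] be the best sum of a strictly increasing subsequence ending at i:
i:      1  2  3  4  5  6  7  8  9 10 11 12 13 14
a[i]:  27  6 27 20 15 11 16 27  2  4 19  6 27 25
S:     27  6 33 26 21 17 37 64  2  6 56 12 83 81
Maximum is 83 (e.g. 6 + 15 + 16 + 19 + 27).

83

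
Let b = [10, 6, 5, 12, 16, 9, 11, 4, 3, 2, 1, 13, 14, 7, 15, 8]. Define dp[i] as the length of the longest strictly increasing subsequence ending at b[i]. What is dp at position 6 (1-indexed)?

dp[i] = 1 + max{dp[j] : j<i, b[j]<b[i]} (or 1 if no such j):
i:      1  2  3  4  5  6  7  8  9 10 11 12 13 14 15 16
b[i]:  10  6  5 12 16  9 11  4  3  2  1 13 14  7 15  8
dp:     1  1  1  2  3  2  3  1  1  1  1  4  5  2  6  3
At index 6 the value is 2.

2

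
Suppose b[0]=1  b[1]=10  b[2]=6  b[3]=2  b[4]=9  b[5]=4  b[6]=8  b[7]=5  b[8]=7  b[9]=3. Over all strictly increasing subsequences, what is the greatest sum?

19

Let S[i] be the best sum of a strictly increasing subsequence ending at i:
i:      0  1  2  3  4  5  6  7  8  9
b[i]:   1 10  6  2  9  4  8  5  7  3
S:      1 11  7  3 16  7 15 12 19  6
Maximum is 19 (e.g. 1 + 2 + 4 + 5 + 7).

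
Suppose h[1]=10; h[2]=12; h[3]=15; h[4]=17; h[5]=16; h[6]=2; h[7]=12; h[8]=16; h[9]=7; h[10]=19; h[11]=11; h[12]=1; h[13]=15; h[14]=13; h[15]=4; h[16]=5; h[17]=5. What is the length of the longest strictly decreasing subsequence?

5

Let dp[i] be the longest strictly decreasing subsequence ending at i:
i:      1  2  3  4  5  6  7  8  9 10 11 12 13 14 15 16 17
h[i]:  10 12 15 17 16  2 12 16  7 19 11  1 15 13  4  5  5
dp:     1  1  1  1  2  3  3  2  4  1  4  5  3  4  5  5  5
Maximum is 5.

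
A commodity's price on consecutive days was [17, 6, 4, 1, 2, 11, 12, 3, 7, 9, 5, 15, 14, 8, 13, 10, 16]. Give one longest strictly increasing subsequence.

1, 2, 3, 7, 9, 15, 16

Patience tails give the LIS length; then backtrack through the dp parents:
17 → extends → [17]
6 → replaces 17 → [6]
4 → replaces 6 → [4]
1 → replaces 4 → [1]
2 → extends → [1, 2]
11 → extends → [1, 2, 11]
12 → extends → [1, 2, 11, 12]
3 → replaces 11 → [1, 2, 3, 12]
7 → replaces 12 → [1, 2, 3, 7]
9 → extends → [1, 2, 3, 7, 9]
5 → replaces 7 → [1, 2, 3, 5, 9]
15 → extends → [1, 2, 3, 5, 9, 15]
14 → replaces 15 → [1, 2, 3, 5, 9, 14]
8 → replaces 9 → [1, 2, 3, 5, 8, 14]
13 → replaces 14 → [1, 2, 3, 5, 8, 13]
10 → replaces 13 → [1, 2, 3, 5, 8, 10]
16 → extends → [1, 2, 3, 5, 8, 10, 16]
Length 7; one witness is 1, 2, 3, 7, 9, 15, 16.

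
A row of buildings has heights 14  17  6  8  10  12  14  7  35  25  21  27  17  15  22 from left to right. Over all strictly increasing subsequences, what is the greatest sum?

102

Let S[i] be the best sum of a strictly increasing subsequence ending at i:
i:       1   2   3   4   5   6   7   8   9  10  11  12  13  14  15
a[i]:   14  17   6   8  10  12  14   7  35  25  21  27  17  15  22
S:      14  31   6  14  24  36  50  13  85  75  71 102  67  65  93
Maximum is 102 (e.g. 6 + 8 + 10 + 12 + 14 + 25 + 27).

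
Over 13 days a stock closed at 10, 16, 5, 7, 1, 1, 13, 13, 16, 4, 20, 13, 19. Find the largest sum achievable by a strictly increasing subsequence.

61

Let S[i] be the best sum of a strictly increasing subsequence ending at i:
i:      1  2  3  4  5  6  7  8  9 10 11 12 13
a[i]:  10 16  5  7  1  1 13 13 16  4 20 13 19
S:     10 26  5 12  1  1 25 25 41  5 61 25 60
Maximum is 61 (e.g. 5 + 7 + 13 + 16 + 20).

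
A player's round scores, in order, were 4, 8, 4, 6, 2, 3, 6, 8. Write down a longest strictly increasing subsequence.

Patience tails give the LIS length; then backtrack through the dp parents:
4 → extends → [4]
8 → extends → [4, 8]
4 → already a tail → [4, 8]
6 → replaces 8 → [4, 6]
2 → replaces 4 → [2, 6]
3 → replaces 6 → [2, 3]
6 → extends → [2, 3, 6]
8 → extends → [2, 3, 6, 8]
Length 4; one witness is 2, 3, 6, 8.

2, 3, 6, 8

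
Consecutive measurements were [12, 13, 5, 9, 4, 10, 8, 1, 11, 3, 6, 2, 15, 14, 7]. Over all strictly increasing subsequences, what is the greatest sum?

50

Let S[i] be the best sum of a strictly increasing subsequence ending at i:
i:      1  2  3  4  5  6  7  8  9 10 11 12 13 14 15
a[i]:  12 13  5  9  4 10  8  1 11  3  6  2 15 14  7
S:     12 25  5 14  4 24 13  1 35  4 11  3 50 49 18
Maximum is 50 (e.g. 5 + 9 + 10 + 11 + 15).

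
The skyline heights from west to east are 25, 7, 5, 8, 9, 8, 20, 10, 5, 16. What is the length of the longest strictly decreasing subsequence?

4

Negate each value so 'decreasing' becomes 'increasing', then run patience tails on the negated sequence:
-25 → extends → [-25]
-7 → extends → [-25, -7]
-5 → extends → [-25, -7, -5]
-8 → replaces -7 → [-25, -8, -5]
-9 → replaces -8 → [-25, -9, -5]
-8 → replaces -5 → [-25, -9, -8]
-20 → replaces -9 → [-25, -20, -8]
-10 → replaces -8 → [-25, -20, -10]
-5 → extends → [-25, -20, -10, -5]
-16 → replaces -10 → [-25, -20, -16, -5]
Four tails, so the longest strictly decreasing subsequence of the original has length 4.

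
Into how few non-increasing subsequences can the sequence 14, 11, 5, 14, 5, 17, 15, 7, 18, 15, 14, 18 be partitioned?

4

Place each on the leftmost legal pile:
14 → new pile 1 (tops now [14])
11 → pile 1 (tops now [11])
5 → pile 1 (tops now [5])
14 → new pile 2 (tops now [5, 14])
5 → pile 1 (tops now [5, 14])
17 → new pile 3 (tops now [5, 14, 17])
15 → pile 3 (tops now [5, 14, 15])
7 → pile 2 (tops now [5, 7, 15])
18 → new pile 4 (tops now [5, 7, 15, 18])
15 → pile 3 (tops now [5, 7, 15, 18])
14 → pile 3 (tops now [5, 7, 14, 18])
18 → pile 4 (tops now [5, 7, 14, 18])
Four piles.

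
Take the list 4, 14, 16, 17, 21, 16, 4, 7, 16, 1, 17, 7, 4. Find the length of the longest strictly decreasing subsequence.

4

Let dp[i] be the longest strictly decreasing subsequence ending at i:
i:      1  2  3  4  5  6  7  8  9 10 11 12 13
a[i]:   4 14 16 17 21 16  4  7 16  1 17  7  4
dp:     1  1  1  1  1  2  3  3  2  4  2  3  4
Maximum is 4.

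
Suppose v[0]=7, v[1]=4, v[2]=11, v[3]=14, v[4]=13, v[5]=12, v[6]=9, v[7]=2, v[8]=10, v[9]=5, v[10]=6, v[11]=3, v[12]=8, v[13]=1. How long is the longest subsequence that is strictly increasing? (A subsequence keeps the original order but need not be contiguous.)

4

Let dp[i] be the length of the longest such subsequence ending at index i:
i:      0  1  2  3  4  5  6  7  8  9 10 11 12 13
v[i]:   7  4 11 14 13 12  9  2 10  5  6  3  8  1
dp:     1  1  2  3  3  3  2  1  3  2  3  2  4  1
Maximum dp value is 4.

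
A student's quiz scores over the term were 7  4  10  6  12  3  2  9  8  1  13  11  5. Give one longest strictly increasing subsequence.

7, 10, 12, 13

Patience tails give the LIS length; then backtrack through the dp parents:
7 → extends → [7]
4 → replaces 7 → [4]
10 → extends → [4, 10]
6 → replaces 10 → [4, 6]
12 → extends → [4, 6, 12]
3 → replaces 4 → [3, 6, 12]
2 → replaces 3 → [2, 6, 12]
9 → replaces 12 → [2, 6, 9]
8 → replaces 9 → [2, 6, 8]
1 → replaces 2 → [1, 6, 8]
13 → extends → [1, 6, 8, 13]
11 → replaces 13 → [1, 6, 8, 11]
5 → replaces 6 → [1, 5, 8, 11]
Length 4; one witness is 7, 10, 12, 13.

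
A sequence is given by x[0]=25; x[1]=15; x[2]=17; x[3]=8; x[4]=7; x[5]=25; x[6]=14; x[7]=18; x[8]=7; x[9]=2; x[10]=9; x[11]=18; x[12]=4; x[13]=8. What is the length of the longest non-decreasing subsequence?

4

Track the smallest tail for each achievable length (allowing ties):
25 → extends → [25]
15 → replaces 25 → [15]
17 → extends → [15, 17]
8 → replaces 15 → [8, 17]
7 → replaces 8 → [7, 17]
25 → extends → [7, 17, 25]
14 → replaces 17 → [7, 14, 25]
18 → replaces 25 → [7, 14, 18]
7 → replaces 14 → [7, 7, 18]
2 → replaces 7 → [2, 7, 18]
9 → replaces 18 → [2, 7, 9]
18 → extends → [2, 7, 9, 18]
4 → replaces 7 → [2, 4, 9, 18]
8 → replaces 9 → [2, 4, 8, 18]
Four tails, so the longest non-decreasing subsequence has length 4 (e.g. 15, 17, 18, 18).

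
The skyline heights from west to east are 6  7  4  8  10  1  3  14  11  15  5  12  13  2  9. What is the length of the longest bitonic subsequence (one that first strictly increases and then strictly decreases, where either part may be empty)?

inc[i] = longest strictly increasing subsequence ending at i; dec[i] = longest strictly decreasing subsequence starting at i:
i:      1  2  3  4  5  6  7  8  9 10 11 12 13 14 15
a[i]:   6  7  4  8 10  1  3 14 11 15  5 12 13  2  9
inc:    1  2  1  3  4  1  2  5  5  6  3  6  7  2  4
dec:    4  4  3  3  3  1  2  4  3  3  2  2  2  1  1
Best peak at i=8 (value 14): inc=5, dec=4, length 5+4−1 = 8.

8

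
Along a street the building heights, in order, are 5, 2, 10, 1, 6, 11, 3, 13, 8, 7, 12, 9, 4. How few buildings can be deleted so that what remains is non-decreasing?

Fewest deletions = n − (longest non-decreasing subsequence).
i:      1  2  3  4  5  6  7  8  9 10 11 12 13
a[i]:   5  2 10  1  6 11  3 13  8  7 12  9  4
dp:     1  1  2  1  2  3  2  4  3  3  4  4  3
max dp = 4, so deletions = 13 − 4 = 9.

9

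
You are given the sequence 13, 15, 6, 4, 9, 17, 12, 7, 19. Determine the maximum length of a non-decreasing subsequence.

4

Track the smallest tail for each achievable length (allowing ties):
13 → extends → [13]
15 → extends → [13, 15]
6 → replaces 13 → [6, 15]
4 → replaces 6 → [4, 15]
9 → replaces 15 → [4, 9]
17 → extends → [4, 9, 17]
12 → replaces 17 → [4, 9, 12]
7 → replaces 9 → [4, 7, 12]
19 → extends → [4, 7, 12, 19]
Four tails, so the longest non-decreasing subsequence has length 4 (e.g. 13, 15, 17, 19).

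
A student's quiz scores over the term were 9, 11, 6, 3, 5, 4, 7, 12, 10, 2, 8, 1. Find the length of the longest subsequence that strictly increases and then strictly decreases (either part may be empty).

inc[i] = longest strictly increasing subsequence ending at i; dec[i] = longest strictly decreasing subsequence starting at i:
i:      1  2  3  4  5  6  7  8  9 10 11 12
a[i]:   9 11  6  3  5  4  7 12 10  2  8  1
inc:    1  2  1  1  2  2  3  4  4  1  4  1
dec:    6  6  5  3  4  3  3  4  3  2  2  1
Best peak at i=2 (value 11): inc=2, dec=6, length 2+6−1 = 7.

7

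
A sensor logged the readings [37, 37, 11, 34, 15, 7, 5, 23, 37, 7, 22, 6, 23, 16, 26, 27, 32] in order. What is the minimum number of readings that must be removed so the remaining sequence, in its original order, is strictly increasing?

Fewest deletions = n − (longest strictly increasing subsequence).
Patience tails:
37 → extends → [37]
37 → already a tail → [37]
11 → replaces 37 → [11]
34 → extends → [11, 34]
15 → replaces 34 → [11, 15]
7 → replaces 11 → [7, 15]
5 → replaces 7 → [5, 15]
23 → extends → [5, 15, 23]
37 → extends → [5, 15, 23, 37]
7 → replaces 15 → [5, 7, 23, 37]
22 → replaces 23 → [5, 7, 22, 37]
6 → replaces 7 → [5, 6, 22, 37]
23 → replaces 37 → [5, 6, 22, 23]
16 → replaces 22 → [5, 6, 16, 23]
26 → extends → [5, 6, 16, 23, 26]
27 → extends → [5, 6, 16, 23, 26, 27]
32 → extends → [5, 6, 16, 23, 26, 27, 32]
Longest strictly increasing subsequence has length 7, so deletions = 17 − 7 = 10.

10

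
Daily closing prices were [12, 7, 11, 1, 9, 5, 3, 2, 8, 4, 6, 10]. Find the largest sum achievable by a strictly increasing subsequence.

Let S[i] be the best sum of a strictly increasing subsequence ending at i:
i:      1  2  3  4  5  6  7  8  9 10 11 12
a[i]:  12  7 11  1  9  5  3  2  8  4  6 10
S:     12  7 18  1 16  6  4  3 15  8 14 26
Maximum is 26 (e.g. 7 + 9 + 10).

26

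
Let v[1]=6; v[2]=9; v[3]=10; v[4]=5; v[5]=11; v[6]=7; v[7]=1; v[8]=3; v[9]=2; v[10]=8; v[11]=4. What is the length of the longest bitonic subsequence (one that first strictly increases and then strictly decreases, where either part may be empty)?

7

inc[i] = longest strictly increasing subsequence ending at i; dec[i] = longest strictly decreasing subsequence starting at i:
i:      1  2  3  4  5  6  7  8  9 10 11
v[i]:   6  9 10  5 11  7  1  3  2  8  4
inc:    1  2  3  1  4  2  1  2  2  3  3
dec:    4  4  4  3  4  3  1  2  1  2  1
Best peak at i=5 (value 11): inc=4, dec=4, length 4+4−1 = 7.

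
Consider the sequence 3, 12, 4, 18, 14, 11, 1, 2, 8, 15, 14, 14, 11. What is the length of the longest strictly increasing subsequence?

4

Track the smallest tail for each achievable length (strict):
3 → extends → [3]
12 → extends → [3, 12]
4 → replaces 12 → [3, 4]
18 → extends → [3, 4, 18]
14 → replaces 18 → [3, 4, 14]
11 → replaces 14 → [3, 4, 11]
1 → replaces 3 → [1, 4, 11]
2 → replaces 4 → [1, 2, 11]
8 → replaces 11 → [1, 2, 8]
15 → extends → [1, 2, 8, 15]
14 → replaces 15 → [1, 2, 8, 14]
14 → already a tail → [1, 2, 8, 14]
11 → replaces 14 → [1, 2, 8, 11]
Four tails, so the longest strictly increasing subsequence has length 4 (e.g. 3, 12, 14, 15).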